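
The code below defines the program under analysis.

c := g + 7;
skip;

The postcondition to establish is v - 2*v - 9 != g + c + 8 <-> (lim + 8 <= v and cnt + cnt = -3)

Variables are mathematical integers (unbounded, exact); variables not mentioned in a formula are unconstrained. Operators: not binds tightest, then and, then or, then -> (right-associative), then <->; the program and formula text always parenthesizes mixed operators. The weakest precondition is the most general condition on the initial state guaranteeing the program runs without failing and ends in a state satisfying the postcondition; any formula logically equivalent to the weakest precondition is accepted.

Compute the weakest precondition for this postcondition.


Working backward. After the program, the postcondition v - 2*v - 9 != g + c + 8 <-> (lim + 8 <= v and cnt + cnt = -3) must hold; in canonical form it is c + g + v != -17 <-> (lim <= v - 8 and 2*cnt = -3).
Before skip: c + g + v != -17 <-> (lim <= v - 8 and 2*cnt = -3)
Before c := g + 7: 2*g + v != -24 <-> (lim <= v - 8 and 2*cnt = -3)
Answer: WP = 2*g + v != -24 <-> (lim <= v - 8 and 2*cnt = -3)


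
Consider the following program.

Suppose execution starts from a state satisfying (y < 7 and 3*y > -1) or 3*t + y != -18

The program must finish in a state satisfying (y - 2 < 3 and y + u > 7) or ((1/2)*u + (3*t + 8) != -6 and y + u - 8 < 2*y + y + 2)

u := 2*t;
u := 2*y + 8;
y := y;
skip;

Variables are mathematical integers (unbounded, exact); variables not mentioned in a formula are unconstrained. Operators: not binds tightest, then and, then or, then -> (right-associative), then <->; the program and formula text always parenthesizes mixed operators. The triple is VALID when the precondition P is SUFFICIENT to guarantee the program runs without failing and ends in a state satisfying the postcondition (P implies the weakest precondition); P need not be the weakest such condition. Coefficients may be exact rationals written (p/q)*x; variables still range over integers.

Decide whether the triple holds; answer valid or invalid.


Working backward. After the program, the postcondition (y - 2 < 3 and y + u > 7) or ((1/2)*u + (3*t + 8) != -6 and y + u - 8 < 2*y + y + 2) must hold; in canonical form it is (y < 5 and u + y > 7) or (3*t + (1/2)*u != -14 and u < 2*y + 10).
Before skip: (y < 5 and u + y > 7) or (3*t + (1/2)*u != -14 and u < 2*y + 10)
Before y := y: (y < 5 and u + y > 7) or (3*t + (1/2)*u != -14 and u < 2*y + 10)
Before u := 2*y + 8: (y < 5 and 3*y > -1) or 3*t + y != -18
Before u := 2*t: (y < 5 and 3*y > -1) or 3*t + y != -18
The weakest precondition is (y < 5 and 3*y > -1) or 3*t + y != -18.
Check whether (y < 7 and 3*y > -1) or 3*t + y != -18 implies it.
Countermodel: at the initial state t = -8, y = 6, the precondition holds but the weakest precondition fails.
Answer: invalid


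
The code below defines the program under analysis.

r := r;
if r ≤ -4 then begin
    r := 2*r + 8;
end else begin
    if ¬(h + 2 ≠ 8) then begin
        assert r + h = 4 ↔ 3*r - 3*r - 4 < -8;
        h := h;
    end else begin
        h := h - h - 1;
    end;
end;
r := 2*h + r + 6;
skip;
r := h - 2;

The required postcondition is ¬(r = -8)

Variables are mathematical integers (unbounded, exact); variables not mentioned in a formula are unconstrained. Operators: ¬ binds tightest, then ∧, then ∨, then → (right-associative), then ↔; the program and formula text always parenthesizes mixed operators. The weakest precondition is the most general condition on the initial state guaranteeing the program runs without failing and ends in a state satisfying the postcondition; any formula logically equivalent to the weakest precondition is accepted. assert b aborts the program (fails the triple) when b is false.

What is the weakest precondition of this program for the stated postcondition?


Working backward. After the program, ¬(r = -8) must hold.
Before r := h - 2: ¬(h = -6)
Before skip: ¬(h = -6)
Before r := 2*h + r + 6: ¬(h = -6)
Then branch requires ¬(h = -6); else branch requires (¬(h ≠ 6)) → ((¬(h + r = 4)) ∧ (¬(h = -6))).
Before the if: (r ≤ -4 → (¬(h = -6))) ∧ ((¬(r ≤ -4)) → ((¬(h ≠ 6)) → ((¬(h + r = 4)) ∧ (¬(h = -6)))))
Before r := r: (r ≤ -4 → (¬(h = -6))) ∧ ((¬(r ≤ -4)) → ((¬(h ≠ 6)) → ((¬(h + r = 4)) ∧ (¬(h = -6)))))
Answer: WP = (r ≤ -4 → (¬(h = -6))) ∧ ((¬(r ≤ -4)) → ((¬(h ≠ 6)) → ((¬(h + r = 4)) ∧ (¬(h = -6)))))


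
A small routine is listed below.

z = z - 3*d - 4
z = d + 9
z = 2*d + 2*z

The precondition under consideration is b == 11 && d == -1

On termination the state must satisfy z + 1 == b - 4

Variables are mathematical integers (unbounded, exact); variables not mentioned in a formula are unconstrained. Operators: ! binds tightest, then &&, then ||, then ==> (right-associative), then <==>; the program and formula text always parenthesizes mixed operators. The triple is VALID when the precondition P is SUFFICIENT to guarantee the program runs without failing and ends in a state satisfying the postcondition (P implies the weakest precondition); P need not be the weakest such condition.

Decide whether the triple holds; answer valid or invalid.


Working backward. After the program, the postcondition z + 1 == b - 4 must hold; in canonical form it is z == b - 5.
Before z := 2*d + 2*z: 2*d + 2*z == b - 5
Before z := d + 9: 4*d == b - 23
Before z := z - 3*d - 4: 4*d == b - 23
The weakest precondition is 4*d == b - 23.
Check whether b == 11 && d == -1 implies it.
Countermodel: at the initial state b = 11, d = -1, the precondition holds but the weakest precondition fails.
Answer: invalid


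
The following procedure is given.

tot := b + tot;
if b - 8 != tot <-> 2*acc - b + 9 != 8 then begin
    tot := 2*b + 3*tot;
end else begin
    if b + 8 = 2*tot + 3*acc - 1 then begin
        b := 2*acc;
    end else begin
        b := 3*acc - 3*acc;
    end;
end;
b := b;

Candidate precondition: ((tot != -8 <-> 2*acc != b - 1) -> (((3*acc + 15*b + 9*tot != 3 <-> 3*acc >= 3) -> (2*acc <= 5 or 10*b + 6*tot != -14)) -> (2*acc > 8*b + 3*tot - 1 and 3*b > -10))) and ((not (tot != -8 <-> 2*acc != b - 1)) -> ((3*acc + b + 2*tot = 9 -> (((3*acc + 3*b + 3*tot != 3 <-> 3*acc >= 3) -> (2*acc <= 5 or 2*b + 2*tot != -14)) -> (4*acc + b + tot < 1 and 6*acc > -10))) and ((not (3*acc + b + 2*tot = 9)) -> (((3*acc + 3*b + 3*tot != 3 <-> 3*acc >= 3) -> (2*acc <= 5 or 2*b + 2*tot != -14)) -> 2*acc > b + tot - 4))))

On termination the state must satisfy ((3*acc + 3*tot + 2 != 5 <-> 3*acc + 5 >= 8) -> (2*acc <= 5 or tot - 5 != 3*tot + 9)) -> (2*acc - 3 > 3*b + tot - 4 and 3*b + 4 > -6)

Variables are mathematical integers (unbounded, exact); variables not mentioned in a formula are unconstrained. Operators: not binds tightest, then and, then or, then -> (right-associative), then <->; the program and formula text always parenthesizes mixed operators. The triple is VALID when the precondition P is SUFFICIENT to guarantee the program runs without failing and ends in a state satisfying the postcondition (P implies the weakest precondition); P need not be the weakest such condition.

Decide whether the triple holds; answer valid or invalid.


Working backward. After the program, the postcondition ((3*acc + 3*tot + 2 != 5 <-> 3*acc + 5 >= 8) -> (2*acc <= 5 or tot - 5 != 3*tot + 9)) -> (2*acc - 3 > 3*b + tot - 4 and 3*b + 4 > -6) must hold; in canonical form it is ((3*acc + 3*tot != 3 <-> 3*acc >= 3) -> (2*acc <= 5 or 2*tot != -14)) -> (2*acc > 3*b + tot - 1 and 3*b > -10).
Before b := b: ((3*acc + 3*tot != 3 <-> 3*acc >= 3) -> (2*acc <= 5 or 2*tot != -14)) -> (2*acc > 3*b + tot - 1 and 3*b > -10)
Then branch requires ((3*acc + 6*b + 9*tot != 3 <-> 3*acc >= 3) -> (2*acc <= 5 or 4*b + 6*tot != -14)) -> (2*acc > 5*b + 3*tot - 1 and 3*b > -10); else branch requires (b = 3*acc + 2*tot - 9 -> (((3*acc + 3*tot != 3 <-> 3*acc >= 3) -> (2*acc <= 5 or 2*tot != -14)) -> (4*acc + tot < 1 and 6*acc > -10))) and ((not (b = 3*acc + 2*tot - 9)) -> (((3*acc + 3*tot != 3 <-> 3*acc >= 3) -> (2*acc <= 5 or 2*tot != -14)) -> 2*acc > tot - 1)).
Before the if: ((b != tot + 8 <-> 2*acc != b - 1) -> (((3*acc + 6*b + 9*tot != 3 <-> 3*acc >= 3) -> (2*acc <= 5 or 4*b + 6*tot != -14)) -> (2*acc > 5*b + 3*tot - 1 and 3*b > -10))) and ((not (b != tot + 8 <-> 2*acc != b - 1)) -> ((b = 3*acc + 2*tot - 9 -> (((3*acc + 3*tot != 3 <-> 3*acc >= 3) -> (2*acc <= 5 or 2*tot != -14)) -> (4*acc + tot < 1 and 6*acc > -10))) and ((not (b = 3*acc + 2*tot - 9)) -> (((3*acc + 3*tot != 3 <-> 3*acc >= 3) -> (2*acc <= 5 or 2*tot != -14)) -> 2*acc > tot - 1))))
Before tot := b + tot: ((tot != -8 <-> 2*acc != b - 1) -> (((3*acc + 15*b + 9*tot != 3 <-> 3*acc >= 3) -> (2*acc <= 5 or 10*b + 6*tot != -14)) -> (2*acc > 8*b + 3*tot - 1 and 3*b > -10))) and ((not (tot != -8 <-> 2*acc != b - 1)) -> ((3*acc + b + 2*tot = 9 -> (((3*acc + 3*b + 3*tot != 3 <-> 3*acc >= 3) -> (2*acc <= 5 or 2*b + 2*tot != -14)) -> (4*acc + b + tot < 1 and 6*acc > -10))) and ((not (3*acc + b + 2*tot = 9)) -> (((3*acc + 3*b + 3*tot != 3 <-> 3*acc >= 3) -> (2*acc <= 5 or 2*b + 2*tot != -14)) -> 2*acc > b + tot - 1))))
The weakest precondition is ((tot != -8 <-> 2*acc != b - 1) -> (((3*acc + 15*b + 9*tot != 3 <-> 3*acc >= 3) -> (2*acc <= 5 or 10*b + 6*tot != -14)) -> (2*acc > 8*b + 3*tot - 1 and 3*b > -10))) and ((not (tot != -8 <-> 2*acc != b - 1)) -> ((3*acc + b + 2*tot = 9 -> (((3*acc + 3*b + 3*tot != 3 <-> 3*acc >= 3) -> (2*acc <= 5 or 2*b + 2*tot != -14)) -> (4*acc + b + tot < 1 and 6*acc > -10))) and ((not (3*acc + b + 2*tot = 9)) -> (((3*acc + 3*b + 3*tot != 3 <-> 3*acc >= 3) -> (2*acc <= 5 or 2*b + 2*tot != -14)) -> 2*acc > b + tot - 1)))).
Check whether ((tot != -8 <-> 2*acc != b - 1) -> (((3*acc + 15*b + 9*tot != 3 <-> 3*acc >= 3) -> (2*acc <= 5 or 10*b + 6*tot != -14)) -> (2*acc > 8*b + 3*tot - 1 and 3*b > -10))) and ((not (tot != -8 <-> 2*acc != b - 1)) -> ((3*acc + b + 2*tot = 9 -> (((3*acc + 3*b + 3*tot != 3 <-> 3*acc >= 3) -> (2*acc <= 5 or 2*b + 2*tot != -14)) -> (4*acc + b + tot < 1 and 6*acc > -10))) and ((not (3*acc + b + 2*tot = 9)) -> (((3*acc + 3*b + 3*tot != 3 <-> 3*acc >= 3) -> (2*acc <= 5 or 2*b + 2*tot != -14)) -> 2*acc > b + tot - 4)))) implies it.
Countermodel: at the initial state acc = -1, b = 7, tot = -8, the precondition holds but the weakest precondition fails.
Answer: invalid


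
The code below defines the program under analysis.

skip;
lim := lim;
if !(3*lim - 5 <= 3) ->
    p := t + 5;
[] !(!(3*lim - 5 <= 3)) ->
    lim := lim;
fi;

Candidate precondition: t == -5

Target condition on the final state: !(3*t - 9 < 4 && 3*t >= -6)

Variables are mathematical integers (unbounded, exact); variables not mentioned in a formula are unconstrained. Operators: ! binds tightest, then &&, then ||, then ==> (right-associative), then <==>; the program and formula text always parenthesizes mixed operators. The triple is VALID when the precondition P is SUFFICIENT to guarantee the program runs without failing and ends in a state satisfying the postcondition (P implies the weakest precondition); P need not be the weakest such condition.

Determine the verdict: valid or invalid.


Working backward. After the program, the postcondition !(3*t - 9 < 4 && 3*t >= -6) must hold; in canonical form it is !(3*t < 13 && 3*t >= -6).
Then branch requires !(3*t < 13 && 3*t >= -6); else branch requires !(3*t < 13 && 3*t >= -6).
Before the if: ((!(3*lim <= 8)) ==> (!(3*t < 13 && 3*t >= -6))) && (3*lim <= 8 ==> (!(3*t < 13 && 3*t >= -6)))
Before lim := lim: ((!(3*lim <= 8)) ==> (!(3*t < 13 && 3*t >= -6))) && (3*lim <= 8 ==> (!(3*t < 13 && 3*t >= -6)))
Before skip: ((!(3*lim <= 8)) ==> (!(3*t < 13 && 3*t >= -6))) && (3*lim <= 8 ==> (!(3*t < 13 && 3*t >= -6)))
The weakest precondition is ((!(3*lim <= 8)) ==> (!(3*t < 13 && 3*t >= -6))) && (3*lim <= 8 ==> (!(3*t < 13 && 3*t >= -6))).
Check whether t == -5 implies it.
Every state satisfying the precondition satisfies the weakest precondition: the implication holds.
Answer: valid


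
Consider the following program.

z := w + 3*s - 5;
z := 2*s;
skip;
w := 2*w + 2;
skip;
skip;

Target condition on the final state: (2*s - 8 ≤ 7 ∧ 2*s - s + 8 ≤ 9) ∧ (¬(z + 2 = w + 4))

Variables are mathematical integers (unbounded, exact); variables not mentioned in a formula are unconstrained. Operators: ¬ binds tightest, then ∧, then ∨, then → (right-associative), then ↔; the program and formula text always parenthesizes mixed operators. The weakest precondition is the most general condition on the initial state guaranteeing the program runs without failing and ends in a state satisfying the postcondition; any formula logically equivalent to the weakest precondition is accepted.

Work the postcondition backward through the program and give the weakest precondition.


Working backward. After the program, the postcondition (2*s - 8 ≤ 7 ∧ 2*s - s + 8 ≤ 9) ∧ (¬(z + 2 = w + 4)) must hold; in canonical form it is 2*s ≤ 15 ∧ s ≤ 1 ∧ (¬(z = w + 2)).
Before skip: 2*s ≤ 15 ∧ s ≤ 1 ∧ (¬(z = w + 2))
Before skip: 2*s ≤ 15 ∧ s ≤ 1 ∧ (¬(z = w + 2))
Before w := 2*w + 2: 2*s ≤ 15 ∧ s ≤ 1 ∧ (¬(z = 2*w + 4))
Before skip: 2*s ≤ 15 ∧ s ≤ 1 ∧ (¬(z = 2*w + 4))
Before z := 2*s: 2*s ≤ 15 ∧ s ≤ 1 ∧ (¬(2*s = 2*w + 4))
Before z := w + 3*s - 5: 2*s ≤ 15 ∧ s ≤ 1 ∧ (¬(2*s = 2*w + 4))
Answer: WP = 2*s ≤ 15 ∧ s ≤ 1 ∧ (¬(2*s = 2*w + 4))


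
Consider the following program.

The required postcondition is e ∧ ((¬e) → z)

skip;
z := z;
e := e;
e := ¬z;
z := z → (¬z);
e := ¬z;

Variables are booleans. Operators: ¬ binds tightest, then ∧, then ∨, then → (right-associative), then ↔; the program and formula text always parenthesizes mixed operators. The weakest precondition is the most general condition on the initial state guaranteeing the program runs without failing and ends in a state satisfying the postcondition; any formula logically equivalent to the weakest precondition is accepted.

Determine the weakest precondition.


Working backward. After the program, e ∧ ((¬e) → z) must hold.
Before e := ¬z: ¬z
Before z := z → (¬z): ¬(z → (¬z))
Before e := ¬z: ¬(z → (¬z))
Before e := e: ¬(z → (¬z))
Before z := z: ¬(z → (¬z))
Before skip: ¬(z → (¬z))
Answer: WP = ¬(z → (¬z))


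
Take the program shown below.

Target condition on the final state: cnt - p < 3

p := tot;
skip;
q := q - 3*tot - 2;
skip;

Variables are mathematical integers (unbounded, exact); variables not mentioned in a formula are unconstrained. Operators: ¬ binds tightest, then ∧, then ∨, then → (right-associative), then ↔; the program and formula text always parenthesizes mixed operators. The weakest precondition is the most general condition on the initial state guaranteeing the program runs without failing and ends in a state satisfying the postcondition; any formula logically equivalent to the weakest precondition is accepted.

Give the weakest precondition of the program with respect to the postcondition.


Working backward. After the program, the postcondition cnt - p < 3 must hold; in canonical form it is cnt < p + 3.
Before skip: cnt < p + 3
Before q := q - 3*tot - 2: cnt < p + 3
Before skip: cnt < p + 3
Before p := tot: cnt < tot + 3
Answer: WP = cnt < tot + 3


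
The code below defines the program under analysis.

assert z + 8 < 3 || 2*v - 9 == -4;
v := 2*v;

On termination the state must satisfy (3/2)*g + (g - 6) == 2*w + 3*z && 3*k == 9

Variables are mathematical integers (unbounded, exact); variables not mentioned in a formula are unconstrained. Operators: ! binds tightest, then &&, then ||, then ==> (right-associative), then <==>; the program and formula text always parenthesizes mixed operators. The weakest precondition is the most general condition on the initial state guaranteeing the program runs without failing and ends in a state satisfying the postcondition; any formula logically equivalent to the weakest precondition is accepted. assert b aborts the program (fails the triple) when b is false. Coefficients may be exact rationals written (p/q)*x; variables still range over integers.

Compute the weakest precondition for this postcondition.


Working backward. After the program, the postcondition (3/2)*g + (g - 6) == 2*w + 3*z && 3*k == 9 must hold; in canonical form it is (5/2)*g == 2*w + 3*z + 6 && 3*k == 9.
Before v := 2*v: (5/2)*g == 2*w + 3*z + 6 && 3*k == 9
Before assert z + 8 < 3 || 2*v - 9 == -4: (z < -5 || 2*v == 5) && (5/2)*g == 2*w + 3*z + 6 && 3*k == 9
Answer: WP = (z < -5 || 2*v == 5) && (5/2)*g == 2*w + 3*z + 6 && 3*k == 9


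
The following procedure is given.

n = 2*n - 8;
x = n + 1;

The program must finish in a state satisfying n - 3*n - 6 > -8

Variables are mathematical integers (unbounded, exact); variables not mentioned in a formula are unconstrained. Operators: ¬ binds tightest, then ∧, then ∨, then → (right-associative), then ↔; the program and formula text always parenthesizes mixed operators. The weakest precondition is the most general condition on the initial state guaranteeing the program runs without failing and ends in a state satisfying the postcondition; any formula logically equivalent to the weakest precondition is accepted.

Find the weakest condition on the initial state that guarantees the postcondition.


Working backward. After the program, the postcondition n - 3*n - 6 > -8 must hold; in canonical form it is 2*n < 2.
Before x := n + 1: 2*n < 2
Before n := 2*n - 8: 4*n < 18
Answer: WP = 4*n < 18


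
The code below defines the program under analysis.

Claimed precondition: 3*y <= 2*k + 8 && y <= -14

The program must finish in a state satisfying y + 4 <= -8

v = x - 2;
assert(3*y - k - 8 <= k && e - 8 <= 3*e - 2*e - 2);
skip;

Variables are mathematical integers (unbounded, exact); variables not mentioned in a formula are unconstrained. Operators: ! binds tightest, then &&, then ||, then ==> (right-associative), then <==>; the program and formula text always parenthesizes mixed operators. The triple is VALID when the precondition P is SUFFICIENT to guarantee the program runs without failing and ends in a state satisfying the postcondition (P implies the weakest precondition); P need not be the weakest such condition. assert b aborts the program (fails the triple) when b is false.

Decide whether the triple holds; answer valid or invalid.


Working backward. After the program, the postcondition y + 4 <= -8 must hold; in canonical form it is y <= -12.
Before skip: y <= -12
Before assert 3*y - k - 8 <= k && e - 8 <= 3*e - 2*e - 2: 3*y <= 2*k + 8 && y <= -12
Before v := x - 2: 3*y <= 2*k + 8 && y <= -12
The weakest precondition is 3*y <= 2*k + 8 && y <= -12.
Check whether 3*y <= 2*k + 8 && y <= -14 implies it.
Every state satisfying the precondition satisfies the weakest precondition: the implication holds.
Answer: valid


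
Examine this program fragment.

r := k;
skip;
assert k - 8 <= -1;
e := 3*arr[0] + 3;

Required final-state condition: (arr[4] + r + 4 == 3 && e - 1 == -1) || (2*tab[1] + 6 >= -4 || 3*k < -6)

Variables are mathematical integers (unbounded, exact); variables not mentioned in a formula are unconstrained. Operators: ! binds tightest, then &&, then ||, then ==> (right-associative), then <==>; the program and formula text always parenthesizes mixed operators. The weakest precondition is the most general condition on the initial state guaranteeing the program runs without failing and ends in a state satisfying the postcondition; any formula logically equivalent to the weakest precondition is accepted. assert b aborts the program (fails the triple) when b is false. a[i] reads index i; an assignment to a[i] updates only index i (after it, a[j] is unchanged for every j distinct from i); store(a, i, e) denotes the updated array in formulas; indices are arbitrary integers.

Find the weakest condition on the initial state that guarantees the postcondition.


Working backward. After the program, the postcondition (arr[4] + r + 4 == 3 && e - 1 == -1) || (2*tab[1] + 6 >= -4 || 3*k < -6) must hold; in canonical form it is (arr[4] + r == -1 && e == 0) || 2*tab[1] >= -10 || 3*k < -6.
Before e := 3*arr[0] + 3: (arr[4] + r == -1 && 3*arr[0] == -3) || 2*tab[1] >= -10 || 3*k < -6
Before assert k - 8 <= -1: k <= 7 && ((arr[4] + r == -1 && 3*arr[0] == -3) || 2*tab[1] >= -10 || 3*k < -6)
Before skip: k <= 7 && ((arr[4] + r == -1 && 3*arr[0] == -3) || 2*tab[1] >= -10 || 3*k < -6)
Before r := k: k <= 7 && ((arr[4] + k == -1 && 3*arr[0] == -3) || 2*tab[1] >= -10 || 3*k < -6)
Answer: WP = k <= 7 && ((arr[4] + k == -1 && 3*arr[0] == -3) || 2*tab[1] >= -10 || 3*k < -6)


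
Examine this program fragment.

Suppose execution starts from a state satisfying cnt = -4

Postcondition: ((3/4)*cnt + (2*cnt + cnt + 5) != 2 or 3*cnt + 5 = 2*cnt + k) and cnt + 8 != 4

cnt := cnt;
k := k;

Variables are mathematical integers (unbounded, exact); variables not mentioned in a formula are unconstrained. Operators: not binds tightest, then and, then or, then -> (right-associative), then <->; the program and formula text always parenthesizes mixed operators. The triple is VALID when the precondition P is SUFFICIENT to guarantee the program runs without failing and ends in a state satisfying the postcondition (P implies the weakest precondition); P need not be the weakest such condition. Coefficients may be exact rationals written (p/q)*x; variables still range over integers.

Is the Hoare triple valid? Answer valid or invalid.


Working backward. After the program, the postcondition ((3/4)*cnt + (2*cnt + cnt + 5) != 2 or 3*cnt + 5 = 2*cnt + k) and cnt + 8 != 4 must hold; in canonical form it is ((15/4)*cnt != -3 or cnt = k - 5) and cnt != -4.
Before k := k: ((15/4)*cnt != -3 or cnt = k - 5) and cnt != -4
Before cnt := cnt: ((15/4)*cnt != -3 or cnt = k - 5) and cnt != -4
The weakest precondition is ((15/4)*cnt != -3 or cnt = k - 5) and cnt != -4.
Check whether cnt = -4 implies it.
Countermodel: at the initial state cnt = -4, k = 0, the precondition holds but the weakest precondition fails.
Answer: invalid


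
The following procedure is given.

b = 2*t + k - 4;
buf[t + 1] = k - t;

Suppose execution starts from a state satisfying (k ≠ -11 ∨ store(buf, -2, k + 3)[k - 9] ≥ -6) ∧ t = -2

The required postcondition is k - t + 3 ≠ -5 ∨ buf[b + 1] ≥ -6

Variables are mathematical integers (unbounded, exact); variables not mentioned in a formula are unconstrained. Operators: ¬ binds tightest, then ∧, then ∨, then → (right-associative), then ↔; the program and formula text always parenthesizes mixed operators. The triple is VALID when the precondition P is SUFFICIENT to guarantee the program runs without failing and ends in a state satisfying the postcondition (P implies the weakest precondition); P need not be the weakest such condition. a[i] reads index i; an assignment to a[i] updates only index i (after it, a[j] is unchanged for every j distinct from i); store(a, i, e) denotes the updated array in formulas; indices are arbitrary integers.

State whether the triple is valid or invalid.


Working backward. After the program, the postcondition k - t + 3 ≠ -5 ∨ buf[b + 1] ≥ -6 must hold; in canonical form it is k ≠ t - 8 ∨ buf[b + 1] ≥ -6.
Before buf[t + 1] := k - t: k ≠ t - 8 ∨ store(buf, t + 1, k - t)[b + 1] ≥ -6
Before b := 2*t + k - 4: k ≠ t - 8 ∨ store(buf, t + 1, k - t)[k + 2*t - 3] ≥ -6
The weakest precondition is k ≠ t - 8 ∨ store(buf, t + 1, k - t)[k + 2*t - 3] ≥ -6.
Check whether (k ≠ -11 ∨ store(buf, -2, k + 3)[k - 9] ≥ -6) ∧ t = -2 implies it.
Countermodel: at the initial state buf = {[-19] = -7, [-17] = -7, [-2] = -7, [-1] = -7, elsewhere -7}, k = -10, t = -2, the precondition holds but the weakest precondition fails.
Answer: invalid


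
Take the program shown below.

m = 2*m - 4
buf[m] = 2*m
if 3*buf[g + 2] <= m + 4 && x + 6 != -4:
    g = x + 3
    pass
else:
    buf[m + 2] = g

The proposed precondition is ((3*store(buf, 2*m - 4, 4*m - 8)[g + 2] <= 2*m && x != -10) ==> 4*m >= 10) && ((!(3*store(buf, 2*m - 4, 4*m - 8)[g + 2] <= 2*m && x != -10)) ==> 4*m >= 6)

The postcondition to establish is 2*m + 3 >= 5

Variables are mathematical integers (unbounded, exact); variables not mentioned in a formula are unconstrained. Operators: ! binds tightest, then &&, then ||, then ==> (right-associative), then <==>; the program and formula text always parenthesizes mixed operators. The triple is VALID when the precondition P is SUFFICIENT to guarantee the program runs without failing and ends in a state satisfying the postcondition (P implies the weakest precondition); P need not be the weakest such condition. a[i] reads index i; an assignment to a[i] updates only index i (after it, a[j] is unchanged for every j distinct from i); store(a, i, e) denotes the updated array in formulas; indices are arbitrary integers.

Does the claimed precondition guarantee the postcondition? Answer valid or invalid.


Working backward. After the program, the postcondition 2*m + 3 >= 5 must hold; in canonical form it is 2*m >= 2.
Then branch requires 2*m >= 2; else branch requires 2*m >= 2.
Before the if: ((3*buf[g + 2] <= m + 4 && x != -10) ==> 2*m >= 2) && ((!(3*buf[g + 2] <= m + 4 && x != -10)) ==> 2*m >= 2)
Before buf[m] := 2*m: ((3*store(buf, m, 2*m)[g + 2] <= m + 4 && x != -10) ==> 2*m >= 2) && ((!(3*store(buf, m, 2*m)[g + 2] <= m + 4 && x != -10)) ==> 2*m >= 2)
Before m := 2*m - 4: ((3*store(buf, 2*m - 4, 4*m - 8)[g + 2] <= 2*m && x != -10) ==> 4*m >= 10) && ((!(3*store(buf, 2*m - 4, 4*m - 8)[g + 2] <= 2*m && x != -10)) ==> 4*m >= 10)
The weakest precondition is ((3*store(buf, 2*m - 4, 4*m - 8)[g + 2] <= 2*m && x != -10) ==> 4*m >= 10) && ((!(3*store(buf, 2*m - 4, 4*m - 8)[g + 2] <= 2*m && x != -10)) ==> 4*m >= 10).
Check whether ((3*store(buf, 2*m - 4, 4*m - 8)[g + 2] <= 2*m && x != -10) ==> 4*m >= 10) && ((!(3*store(buf, 2*m - 4, 4*m - 8)[g + 2] <= 2*m && x != -10)) ==> 4*m >= 6) implies it.
Countermodel: at the initial state buf = {[0] = 0, [2] = 0, elsewhere 0}, g = 0, m = 2, x = -10, the precondition holds but the weakest precondition fails.
Answer: invalid


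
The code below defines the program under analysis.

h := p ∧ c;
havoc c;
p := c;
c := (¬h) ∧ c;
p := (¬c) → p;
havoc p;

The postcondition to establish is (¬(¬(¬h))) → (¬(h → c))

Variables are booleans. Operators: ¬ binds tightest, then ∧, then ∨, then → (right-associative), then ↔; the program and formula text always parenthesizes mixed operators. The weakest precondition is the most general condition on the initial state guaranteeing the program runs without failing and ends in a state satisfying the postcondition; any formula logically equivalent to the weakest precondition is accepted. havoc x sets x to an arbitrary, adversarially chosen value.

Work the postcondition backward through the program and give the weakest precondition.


Working backward. After the program, the postcondition (¬(¬(¬h))) → (¬(h → c)) must hold; in canonical form it is (¬h) → (¬(h → c)).
Before havoc p: (¬h) → (¬(h → c))
Before p := (¬c) → p: (¬h) → (¬(h → c))
Before c := (¬h) ∧ c: (¬h) → (¬(h → ((¬h) ∧ c)))
Before p := c: (¬h) → (¬(h → ((¬h) ∧ c)))
Before havoc c: ((¬h) → (¬(h → (¬h)))) ∧ ((¬h) → h)
Before h := p ∧ c: ((¬(p ∧ c)) → (¬((p ∧ c) → (¬(p ∧ c))))) ∧ ((¬(p ∧ c)) → (p ∧ c))
Answer: WP = ((¬(p ∧ c)) → (¬((p ∧ c) → (¬(p ∧ c))))) ∧ ((¬(p ∧ c)) → (p ∧ c))


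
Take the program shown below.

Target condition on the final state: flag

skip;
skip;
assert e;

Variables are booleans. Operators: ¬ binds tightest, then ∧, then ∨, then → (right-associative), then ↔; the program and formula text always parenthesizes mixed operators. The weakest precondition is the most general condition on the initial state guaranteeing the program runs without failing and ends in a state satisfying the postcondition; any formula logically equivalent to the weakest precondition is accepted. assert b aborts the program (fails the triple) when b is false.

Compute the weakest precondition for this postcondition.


Working backward. After the program, flag must hold.
Before assert e: e ∧ flag
Before skip: e ∧ flag
Before skip: e ∧ flag
Answer: WP = e ∧ flag


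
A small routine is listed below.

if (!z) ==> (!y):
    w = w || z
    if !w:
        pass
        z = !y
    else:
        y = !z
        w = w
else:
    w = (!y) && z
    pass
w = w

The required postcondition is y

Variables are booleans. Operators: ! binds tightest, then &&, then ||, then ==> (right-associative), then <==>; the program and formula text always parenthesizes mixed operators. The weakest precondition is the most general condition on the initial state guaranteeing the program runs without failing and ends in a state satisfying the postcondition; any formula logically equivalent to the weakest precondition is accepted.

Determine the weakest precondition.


Working backward. After the program, y must hold.
Before w := w: y
Then branch requires ((!(w || z)) ==> y) && ((w || z) ==> (!z)); else branch requires y.
Before the if: (((!z) ==> (!y)) ==> (((!(w || z)) ==> y) && ((w || z) ==> (!z)))) && ((!((!z) ==> (!y))) ==> y)
Answer: WP = (((!z) ==> (!y)) ==> (((!(w || z)) ==> y) && ((w || z) ==> (!z)))) && ((!((!z) ==> (!y))) ==> y)


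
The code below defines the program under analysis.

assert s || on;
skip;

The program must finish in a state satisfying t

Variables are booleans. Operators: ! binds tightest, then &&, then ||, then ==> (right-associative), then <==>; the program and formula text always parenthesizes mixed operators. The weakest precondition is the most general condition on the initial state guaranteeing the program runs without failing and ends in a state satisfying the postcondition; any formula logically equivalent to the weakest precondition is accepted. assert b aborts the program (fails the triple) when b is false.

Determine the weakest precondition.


Working backward. After the program, t must hold.
Before skip: t
Before assert s || on: (s || on) && t
Answer: WP = (s || on) && t


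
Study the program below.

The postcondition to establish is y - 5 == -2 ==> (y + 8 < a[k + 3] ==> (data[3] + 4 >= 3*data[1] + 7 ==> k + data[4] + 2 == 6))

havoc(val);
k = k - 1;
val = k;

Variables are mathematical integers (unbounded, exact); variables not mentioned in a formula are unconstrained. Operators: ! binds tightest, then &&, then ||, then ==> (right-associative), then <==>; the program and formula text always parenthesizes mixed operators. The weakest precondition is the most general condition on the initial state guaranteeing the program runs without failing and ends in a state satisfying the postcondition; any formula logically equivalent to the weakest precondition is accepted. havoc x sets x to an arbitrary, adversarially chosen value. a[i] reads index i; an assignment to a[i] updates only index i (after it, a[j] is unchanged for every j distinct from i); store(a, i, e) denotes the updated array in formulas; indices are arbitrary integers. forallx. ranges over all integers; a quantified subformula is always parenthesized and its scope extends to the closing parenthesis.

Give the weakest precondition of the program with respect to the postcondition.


Working backward. After the program, the postcondition y - 5 == -2 ==> (y + 8 < a[k + 3] ==> (data[3] + 4 >= 3*data[1] + 7 ==> k + data[4] + 2 == 6)) must hold; in canonical form it is y == 3 ==> (y < a[k + 3] - 8 ==> (data[3] >= 3*data[1] + 3 ==> data[4] + k == 4)).
Before val := k: y == 3 ==> (y < a[k + 3] - 8 ==> (data[3] >= 3*data[1] + 3 ==> data[4] + k == 4))
Before k := k - 1: y == 3 ==> (y < a[k + 2] - 8 ==> (data[3] >= 3*data[1] + 3 ==> data[4] + k == 5))
Before havoc val: y == 3 ==> (y < a[k + 2] - 8 ==> (data[3] >= 3*data[1] + 3 ==> data[4] + k == 5))
Answer: WP = y == 3 ==> (y < a[k + 2] - 8 ==> (data[3] >= 3*data[1] + 3 ==> data[4] + k == 5))


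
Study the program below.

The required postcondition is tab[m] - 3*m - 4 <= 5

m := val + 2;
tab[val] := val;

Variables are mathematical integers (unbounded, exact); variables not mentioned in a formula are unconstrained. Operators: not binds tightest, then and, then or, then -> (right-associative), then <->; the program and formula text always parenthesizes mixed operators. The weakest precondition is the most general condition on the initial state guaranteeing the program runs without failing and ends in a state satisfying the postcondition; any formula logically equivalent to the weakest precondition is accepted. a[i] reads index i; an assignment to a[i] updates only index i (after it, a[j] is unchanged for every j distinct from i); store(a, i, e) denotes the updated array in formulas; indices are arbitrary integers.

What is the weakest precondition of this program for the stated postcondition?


Working backward. After the program, the postcondition tab[m] - 3*m - 4 <= 5 must hold; in canonical form it is tab[m] <= 3*m + 9.
Before tab[val] := val: store(tab, val, val)[m] <= 3*m + 9
Before m := val + 2: store(tab, val, val)[val + 2] <= 3*val + 15
Answer: WP = store(tab, val, val)[val + 2] <= 3*val + 15


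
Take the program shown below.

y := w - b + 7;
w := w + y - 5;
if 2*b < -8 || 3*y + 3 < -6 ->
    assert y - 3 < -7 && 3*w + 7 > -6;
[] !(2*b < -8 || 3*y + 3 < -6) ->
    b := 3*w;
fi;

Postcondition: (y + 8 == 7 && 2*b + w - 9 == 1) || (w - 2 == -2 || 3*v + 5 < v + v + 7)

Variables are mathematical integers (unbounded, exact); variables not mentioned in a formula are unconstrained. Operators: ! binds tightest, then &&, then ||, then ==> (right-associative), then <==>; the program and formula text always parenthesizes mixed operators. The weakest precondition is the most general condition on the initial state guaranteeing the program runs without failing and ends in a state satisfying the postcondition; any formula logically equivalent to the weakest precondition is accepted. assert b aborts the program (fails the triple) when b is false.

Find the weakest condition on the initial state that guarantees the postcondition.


Working backward. After the program, the postcondition (y + 8 == 7 && 2*b + w - 9 == 1) || (w - 2 == -2 || 3*v + 5 < v + v + 7) must hold; in canonical form it is (y == -1 && 2*b + w == 10) || w == 0 || v < 2.
Then branch requires y < -4 && 3*w > -13 && ((y == -1 && 2*b + w == 10) || w == 0 || v < 2); else branch requires (y == -1 && 7*w == 10) || w == 0 || v < 2.
Before the if: ((2*b < -8 || 3*y < -9) ==> (y < -4 && 3*w > -13 && ((y == -1 && 2*b + w == 10) || w == 0 || v < 2))) && ((!(2*b < -8 || 3*y < -9)) ==> ((y == -1 && 7*w == 10) || w == 0 || v < 2))
Before w := w + y - 5: ((2*b < -8 || 3*y < -9) ==> (y < -4 && 3*w + 3*y > 2 && ((y == -1 && 2*b + w + y == 15) || w + y == 5 || v < 2))) && ((!(2*b < -8 || 3*y < -9)) ==> ((y == -1 && 7*w + 7*y == 45) || w + y == 5 || v < 2))
Before y := w - b + 7: ((2*b < -8 || 3*w < 3*b - 30) ==> (w < b - 11 && 6*w > 3*b - 19 && ((w == b - 8 && b + 2*w == 8) || 2*w == b - 2 || v < 2))) && ((!(2*b < -8 || 3*w < 3*b - 30)) ==> ((w == b - 8 && 14*w == 7*b - 4) || 2*w == b - 2 || v < 2))
Answer: WP = ((2*b < -8 || 3*w < 3*b - 30) ==> (w < b - 11 && 6*w > 3*b - 19 && ((w == b - 8 && b + 2*w == 8) || 2*w == b - 2 || v < 2))) && ((!(2*b < -8 || 3*w < 3*b - 30)) ==> ((w == b - 8 && 14*w == 7*b - 4) || 2*w == b - 2 || v < 2))


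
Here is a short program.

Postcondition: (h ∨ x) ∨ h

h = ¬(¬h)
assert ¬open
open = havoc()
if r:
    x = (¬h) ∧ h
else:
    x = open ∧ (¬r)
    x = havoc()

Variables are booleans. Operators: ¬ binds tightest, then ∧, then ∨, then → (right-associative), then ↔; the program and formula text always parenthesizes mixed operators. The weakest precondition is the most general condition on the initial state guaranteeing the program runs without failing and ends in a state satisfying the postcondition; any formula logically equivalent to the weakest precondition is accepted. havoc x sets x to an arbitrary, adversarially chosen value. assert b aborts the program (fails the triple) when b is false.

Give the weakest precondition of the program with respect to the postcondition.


Working backward. After the program, the postcondition (h ∨ x) ∨ h must hold; in canonical form it is h ∨ x.
Then branch requires h; else branch requires h.
Before the if: (r → h) ∧ ((¬r) → h)
Before havoc open: (r → h) ∧ ((¬r) → h)
Before assert ¬open: (¬open) ∧ (r → h) ∧ ((¬r) → h)
Before h := ¬(¬h): (¬open) ∧ (r → h) ∧ ((¬r) → h)
Answer: WP = (¬open) ∧ (r → h) ∧ ((¬r) → h)


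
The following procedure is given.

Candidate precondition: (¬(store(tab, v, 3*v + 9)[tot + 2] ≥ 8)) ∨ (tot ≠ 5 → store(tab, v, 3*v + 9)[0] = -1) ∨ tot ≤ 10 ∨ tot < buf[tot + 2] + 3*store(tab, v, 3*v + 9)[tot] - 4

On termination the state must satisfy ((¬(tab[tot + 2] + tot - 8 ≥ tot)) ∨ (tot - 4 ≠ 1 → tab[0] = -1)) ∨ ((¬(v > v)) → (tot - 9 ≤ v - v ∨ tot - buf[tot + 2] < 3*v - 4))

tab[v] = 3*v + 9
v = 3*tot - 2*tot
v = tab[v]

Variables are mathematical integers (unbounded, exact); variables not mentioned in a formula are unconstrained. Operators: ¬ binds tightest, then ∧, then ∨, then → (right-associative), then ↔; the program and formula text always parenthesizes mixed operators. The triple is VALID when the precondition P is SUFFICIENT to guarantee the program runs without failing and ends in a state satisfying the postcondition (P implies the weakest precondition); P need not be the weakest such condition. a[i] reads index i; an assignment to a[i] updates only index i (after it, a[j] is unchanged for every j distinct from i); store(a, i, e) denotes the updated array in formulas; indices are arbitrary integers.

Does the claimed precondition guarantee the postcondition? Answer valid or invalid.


Working backward. After the program, the postcondition ((¬(tab[tot + 2] + tot - 8 ≥ tot)) ∨ (tot - 4 ≠ 1 → tab[0] = -1)) ∨ ((¬(v > v)) → (tot - 9 ≤ v - v ∨ tot - buf[tot + 2] < 3*v - 4)) must hold; in canonical form it is (¬(tab[tot + 2] ≥ 8)) ∨ (tot ≠ 5 → tab[0] = -1) ∨ tot ≤ 9 ∨ tot < buf[tot + 2] + 3*v - 4.
Before v := tab[v]: (¬(tab[tot + 2] ≥ 8)) ∨ (tot ≠ 5 → tab[0] = -1) ∨ tot ≤ 9 ∨ tot < buf[tot + 2] + 3*tab[v] - 4
Before v := 3*tot - 2*tot: (¬(tab[tot + 2] ≥ 8)) ∨ (tot ≠ 5 → tab[0] = -1) ∨ tot ≤ 9 ∨ tot < buf[tot + 2] + 3*tab[tot] - 4
Before tab[v] := 3*v + 9: (¬(store(tab, v, 3*v + 9)[tot + 2] ≥ 8)) ∨ (tot ≠ 5 → store(tab, v, 3*v + 9)[0] = -1) ∨ tot ≤ 9 ∨ tot < buf[tot + 2] + 3*store(tab, v, 3*v + 9)[tot] - 4
The weakest precondition is (¬(store(tab, v, 3*v + 9)[tot + 2] ≥ 8)) ∨ (tot ≠ 5 → store(tab, v, 3*v + 9)[0] = -1) ∨ tot ≤ 9 ∨ tot < buf[tot + 2] + 3*store(tab, v, 3*v + 9)[tot] - 4.
Check whether (¬(store(tab, v, 3*v + 9)[tot + 2] ≥ 8)) ∨ (tot ≠ 5 → store(tab, v, 3*v + 9)[0] = -1) ∨ tot ≤ 10 ∨ tot < buf[tot + 2] + 3*store(tab, v, 3*v + 9)[tot] - 4 implies it.
Countermodel: at the initial state buf = {[0] = 8, [1] = 8, [10] = 8, [12] = 8, elsewhere 8}, tab = {[0] = 5, [1] = 2, [10] = 2, [12] = 8, elsewhere 2}, tot = 10, v = 1, the precondition holds but the weakest precondition fails.
Answer: invalid


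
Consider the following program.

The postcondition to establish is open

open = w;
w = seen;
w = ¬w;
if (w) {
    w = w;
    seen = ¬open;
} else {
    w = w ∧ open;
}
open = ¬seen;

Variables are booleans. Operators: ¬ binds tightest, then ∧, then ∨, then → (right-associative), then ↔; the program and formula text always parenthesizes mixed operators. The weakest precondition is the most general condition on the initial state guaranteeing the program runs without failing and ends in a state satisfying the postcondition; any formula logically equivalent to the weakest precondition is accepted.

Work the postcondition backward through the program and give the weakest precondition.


Working backward. After the program, open must hold.
Before open := ¬seen: ¬seen
Then branch requires open; else branch requires ¬seen.
Before the if: (w → open) ∧ ((¬w) → (¬seen))
Before w := ¬w: ((¬w) → open) ∧ (w → (¬seen))
Before w := seen: ((¬seen) → open) ∧ (seen → (¬seen))
Before open := w: ((¬seen) → w) ∧ (seen → (¬seen))
Answer: WP = ((¬seen) → w) ∧ (seen → (¬seen))
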